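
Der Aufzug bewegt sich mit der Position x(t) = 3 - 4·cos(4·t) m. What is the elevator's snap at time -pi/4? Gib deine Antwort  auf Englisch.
To solve this, we need to take 4 derivatives of our position equation x(t) = 3 - 4·cos(4·t). Taking d/dt of x(t), we find v(t) = 16·sin(4·t). Differentiating velocity, we get acceleration: a(t) = 64·cos(4·t). The derivative of acceleration gives jerk: j(t) = -256·sin(4·t). Taking d/dt of j(t), we find s(t) = -1024·cos(4·t). We have snap s(t) = -1024·cos(4·t). Substituting t = -pi/4: s(-pi/4) = 1024.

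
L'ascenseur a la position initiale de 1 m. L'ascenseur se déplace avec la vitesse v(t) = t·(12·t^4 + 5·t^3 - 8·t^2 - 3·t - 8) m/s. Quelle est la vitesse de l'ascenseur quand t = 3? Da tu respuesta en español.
De la ecuación de la velocidad v(t) = t·(12·t^4 + 5·t^3 - 8·t^2 - 3·t - 8), sustituimos t = 3 para obtener v = 3054.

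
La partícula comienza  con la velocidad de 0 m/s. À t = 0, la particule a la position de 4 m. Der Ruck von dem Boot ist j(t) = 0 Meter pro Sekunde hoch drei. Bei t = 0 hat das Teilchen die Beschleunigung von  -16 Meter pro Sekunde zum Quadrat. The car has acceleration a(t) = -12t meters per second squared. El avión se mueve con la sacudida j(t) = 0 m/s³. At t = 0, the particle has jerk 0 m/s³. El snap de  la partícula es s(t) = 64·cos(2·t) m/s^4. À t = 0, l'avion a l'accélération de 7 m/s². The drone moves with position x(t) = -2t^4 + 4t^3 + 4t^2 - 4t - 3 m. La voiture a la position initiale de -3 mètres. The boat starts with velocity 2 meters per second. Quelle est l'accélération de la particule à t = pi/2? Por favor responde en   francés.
Nous devons intégrer notre équation du snap s(t) = 64·cos(2·t) 2 fois. En prenant ∫s(t)dt et en appliquant j(0) = 0, nous trouvons j(t) = 32·sin(2·t). La primitive du jerk, avec a(0) = -16, donne l'accélération: a(t) = -16·cos(2·t). De l'équation de l'accélération a(t) = -16·cos(2·t), nous substituons t = pi/2 pour obtenir a = 16.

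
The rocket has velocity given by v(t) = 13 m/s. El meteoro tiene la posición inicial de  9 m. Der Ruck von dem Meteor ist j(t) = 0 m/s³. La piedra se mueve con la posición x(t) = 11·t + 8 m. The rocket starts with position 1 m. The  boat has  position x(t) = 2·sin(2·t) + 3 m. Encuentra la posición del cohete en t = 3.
Partiendo de la velocidad v(t) = 13, tomamos 1 antiderivada. La antiderivada de la velocidad, con x(0) = 1, da la posición: x(t) = 13·t + 1. Tenemos la posición x(t) = 13·t + 1. Sustituyendo t = 3: x(3) = 40.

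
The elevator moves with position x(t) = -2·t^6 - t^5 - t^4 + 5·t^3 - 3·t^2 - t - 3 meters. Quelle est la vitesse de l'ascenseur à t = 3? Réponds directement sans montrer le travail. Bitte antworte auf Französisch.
À t = 3, v = -3313.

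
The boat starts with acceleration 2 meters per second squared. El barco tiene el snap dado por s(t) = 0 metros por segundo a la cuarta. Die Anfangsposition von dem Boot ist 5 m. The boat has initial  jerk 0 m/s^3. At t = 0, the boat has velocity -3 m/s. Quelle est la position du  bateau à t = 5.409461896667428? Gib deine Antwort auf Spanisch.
Para resolver esto, necesitamos tomar 4 integrales de nuestra ecuación del snap s(t) = 0. La antiderivada del snap, con j(0) = 0, da la sacudida: j(t) = 0. Integrando la sacudida y usando la condición inicial a(0) = 2, obtenemos a(t) = 2. La integral de la aceleración es la velocidad. Usando v(0) = -3, obtenemos v(t) = 2·t - 3. Integrando la velocidad y usando la condición inicial x(0) = 5, obtenemos x(t) = t^2 - 3·t + 5. Tenemos la posición x(t) = t^2 - 3·t + 5. Sustituyendo t = 5.409461896667428: x(5.409461896667428) = 18.0338923214945.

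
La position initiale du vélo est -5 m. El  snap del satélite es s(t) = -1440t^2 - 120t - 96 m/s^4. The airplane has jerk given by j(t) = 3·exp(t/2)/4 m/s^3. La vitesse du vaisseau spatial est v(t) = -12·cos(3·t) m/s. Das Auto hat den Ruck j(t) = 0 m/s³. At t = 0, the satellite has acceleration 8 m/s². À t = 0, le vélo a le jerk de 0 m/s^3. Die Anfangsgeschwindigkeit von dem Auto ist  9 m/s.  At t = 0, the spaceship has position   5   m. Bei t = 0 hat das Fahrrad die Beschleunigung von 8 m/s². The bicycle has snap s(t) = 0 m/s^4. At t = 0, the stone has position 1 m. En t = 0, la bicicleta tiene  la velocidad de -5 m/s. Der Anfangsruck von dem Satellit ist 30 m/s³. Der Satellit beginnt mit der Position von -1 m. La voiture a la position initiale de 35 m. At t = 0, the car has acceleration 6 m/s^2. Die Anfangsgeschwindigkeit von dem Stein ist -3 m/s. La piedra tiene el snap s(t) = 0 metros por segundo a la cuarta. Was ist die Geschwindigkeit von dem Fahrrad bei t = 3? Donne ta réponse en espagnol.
Partiendo del snap s(t) = 0, tomamos 3 antiderivadas. La antiderivada del snap, con j(0) = 0, da la sacudida: j(t) = 0. La integral de la sacudida, con a(0) = 8, da la aceleración: a(t) = 8. Tomando ∫a(t)dt y aplicando v(0) = -5, encontramos v(t) = 8·t - 5. De la ecuación de la velocidad v(t) = 8·t - 5, sustituimos t = 3 para obtener v = 19.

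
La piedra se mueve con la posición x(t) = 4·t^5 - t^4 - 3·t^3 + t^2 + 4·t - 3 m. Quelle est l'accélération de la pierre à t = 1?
Pour résoudre ceci, nous devons prendre 2 dérivées de notre équation de la position x(t) = 4·t^5 - t^4 - 3·t^3 + t^2 + 4·t - 3. En prenant d/dt de x(t), nous trouvons v(t) = 20·t^4 - 4·t^3 - 9·t^2 + 2·t + 4. En dérivant la vitesse, nous obtenons l'accélération: a(t) = 80·t^3 - 12·t^2 - 18·t + 2. En utilisant a(t) = 80·t^3 - 12·t^2 - 18·t + 2 et en substituant t = 1, nous trouvons a = 52.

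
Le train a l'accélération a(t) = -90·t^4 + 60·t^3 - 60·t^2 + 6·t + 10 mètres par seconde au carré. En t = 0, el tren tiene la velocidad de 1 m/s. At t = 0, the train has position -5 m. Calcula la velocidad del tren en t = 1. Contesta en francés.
Pour résoudre ceci, nous devons prendre 1 primitive de notre équation de l'accélération a(t) = -90·t^4 + 60·t^3 - 60·t^2 + 6·t + 10. En intégrant l'accélération et en utilisant la condition initiale v(0) = 1, nous obtenons v(t) = -18·t^5 + 15·t^4 - 20·t^3 + 3·t^2 + 10·t + 1. En utilisant v(t) = -18·t^5 + 15·t^4 - 20·t^3 + 3·t^2 + 10·t + 1 et en substituant t = 1, nous trouvons v = -9.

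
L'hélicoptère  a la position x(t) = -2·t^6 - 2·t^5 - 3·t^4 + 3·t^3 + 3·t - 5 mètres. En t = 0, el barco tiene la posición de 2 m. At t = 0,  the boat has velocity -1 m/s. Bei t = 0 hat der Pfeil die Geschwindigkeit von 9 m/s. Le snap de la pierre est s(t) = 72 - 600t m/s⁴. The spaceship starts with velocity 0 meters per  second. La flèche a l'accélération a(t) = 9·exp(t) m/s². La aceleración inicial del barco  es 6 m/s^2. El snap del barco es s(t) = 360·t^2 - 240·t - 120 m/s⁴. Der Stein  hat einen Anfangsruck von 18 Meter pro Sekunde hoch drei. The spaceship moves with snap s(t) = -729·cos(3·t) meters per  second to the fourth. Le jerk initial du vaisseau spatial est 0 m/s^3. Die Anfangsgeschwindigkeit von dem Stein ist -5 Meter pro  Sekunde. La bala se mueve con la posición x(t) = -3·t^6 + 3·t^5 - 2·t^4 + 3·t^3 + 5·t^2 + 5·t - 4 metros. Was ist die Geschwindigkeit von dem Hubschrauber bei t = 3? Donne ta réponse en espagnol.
Debemos derivar nuestra ecuación de la posición x(t) = -2·t^6 - 2·t^5 - 3·t^4 + 3·t^3 + 3·t - 5 1 vez. La derivada de la posición da la velocidad: v(t) = -12·t^5 - 10·t^4 - 12·t^3 + 9·t^2 + 3. De la ecuación de la velocidad v(t) = -12·t^5 - 10·t^4 - 12·t^3 + 9·t^2 + 3, sustituimos t = 3 para obtener v = -3966.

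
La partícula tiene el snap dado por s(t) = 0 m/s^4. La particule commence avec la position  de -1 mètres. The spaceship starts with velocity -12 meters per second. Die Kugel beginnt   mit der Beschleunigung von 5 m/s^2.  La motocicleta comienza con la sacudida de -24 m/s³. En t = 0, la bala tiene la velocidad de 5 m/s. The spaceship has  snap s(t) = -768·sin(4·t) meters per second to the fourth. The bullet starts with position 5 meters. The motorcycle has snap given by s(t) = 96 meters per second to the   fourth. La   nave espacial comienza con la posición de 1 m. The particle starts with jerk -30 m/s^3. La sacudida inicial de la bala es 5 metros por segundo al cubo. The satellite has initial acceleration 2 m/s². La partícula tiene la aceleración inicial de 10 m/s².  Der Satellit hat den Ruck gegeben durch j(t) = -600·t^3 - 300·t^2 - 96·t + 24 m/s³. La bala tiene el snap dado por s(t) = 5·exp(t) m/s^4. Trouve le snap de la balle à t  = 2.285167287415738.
Nous avons le snap s(t) = 5·exp(t). En substituant t = 2.285167287415738: s(2.285167287415738) = 49.1366503758380.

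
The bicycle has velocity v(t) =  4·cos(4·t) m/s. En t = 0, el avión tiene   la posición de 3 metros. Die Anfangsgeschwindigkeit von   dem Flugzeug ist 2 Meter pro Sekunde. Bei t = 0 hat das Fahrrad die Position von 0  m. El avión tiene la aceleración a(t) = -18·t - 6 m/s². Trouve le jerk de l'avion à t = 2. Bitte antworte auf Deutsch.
Ausgehend von der Beschleunigung a(t) = -18·t - 6, nehmen wir 1 Ableitung. Durch Ableiten von der Beschleunigung erhalten wir den Ruck: j(t) = -18. Mit j(t) = -18 und Einsetzen von t = 2, finden wir j = -18.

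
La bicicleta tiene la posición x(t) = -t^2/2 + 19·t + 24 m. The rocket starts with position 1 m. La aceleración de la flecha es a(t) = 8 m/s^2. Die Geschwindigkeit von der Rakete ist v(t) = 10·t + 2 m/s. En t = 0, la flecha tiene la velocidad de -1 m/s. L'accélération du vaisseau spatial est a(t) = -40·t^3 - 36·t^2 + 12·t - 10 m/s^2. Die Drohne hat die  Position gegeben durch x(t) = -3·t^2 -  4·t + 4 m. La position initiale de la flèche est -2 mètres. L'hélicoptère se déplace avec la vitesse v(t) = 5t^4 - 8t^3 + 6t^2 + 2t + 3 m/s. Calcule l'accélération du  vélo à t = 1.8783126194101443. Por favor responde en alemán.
Um dies zu lösen, müssen wir 2 Ableitungen unserer Gleichung für die Position x(t) = -t^2/2 + 19·t + 24 nehmen. Die Ableitung von der Position ergibt die Geschwindigkeit: v(t) = 19 - t. Die Ableitung von der Geschwindigkeit ergibt die Beschleunigung: a(t) = -1. Aus der Gleichung für die Beschleunigung a(t) = -1, setzen wir t = 1.8783126194101443 ein und erhalten a = -1.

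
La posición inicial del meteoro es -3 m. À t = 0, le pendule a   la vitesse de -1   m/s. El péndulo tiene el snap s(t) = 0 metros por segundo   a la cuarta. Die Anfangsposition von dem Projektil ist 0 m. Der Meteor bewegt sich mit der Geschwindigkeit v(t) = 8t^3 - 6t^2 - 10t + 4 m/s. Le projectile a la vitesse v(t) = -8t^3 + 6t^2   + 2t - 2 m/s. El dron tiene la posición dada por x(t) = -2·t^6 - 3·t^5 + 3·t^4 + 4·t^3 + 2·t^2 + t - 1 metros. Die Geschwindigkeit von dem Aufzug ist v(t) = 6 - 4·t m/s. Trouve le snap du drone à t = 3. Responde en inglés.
We must differentiate our position equation x(t) = -2·t^6 - 3·t^5 + 3·t^4 + 4·t^3 + 2·t^2 + t - 1 4 times. Differentiating position, we get velocity: v(t) = -12·t^5 - 15·t^4 + 12·t^3 + 12·t^2 + 4·t + 1. Differentiating velocity, we get acceleration: a(t) = -60·t^4 - 60·t^3 + 36·t^2 + 24·t + 4. Differentiating acceleration, we get jerk: j(t) = -240·t^3 - 180·t^2 + 72·t + 24. The derivative of jerk gives snap: s(t) = -720·t^2 - 360·t + 72. We have snap s(t) = -720·t^2 - 360·t + 72. Substituting t = 3: s(3) = -7488.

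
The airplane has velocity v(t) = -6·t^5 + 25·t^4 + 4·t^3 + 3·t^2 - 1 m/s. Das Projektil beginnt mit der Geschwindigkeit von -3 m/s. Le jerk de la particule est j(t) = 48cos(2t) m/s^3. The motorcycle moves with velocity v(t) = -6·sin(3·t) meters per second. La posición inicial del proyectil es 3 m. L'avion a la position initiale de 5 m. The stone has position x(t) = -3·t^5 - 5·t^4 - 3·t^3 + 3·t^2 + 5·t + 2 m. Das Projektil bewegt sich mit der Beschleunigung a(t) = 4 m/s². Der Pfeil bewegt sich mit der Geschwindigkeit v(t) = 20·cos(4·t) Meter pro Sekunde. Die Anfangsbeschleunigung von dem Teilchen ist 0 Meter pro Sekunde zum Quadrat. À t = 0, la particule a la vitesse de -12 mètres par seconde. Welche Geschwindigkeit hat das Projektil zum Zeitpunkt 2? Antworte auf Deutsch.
Um dies zu lösen, müssen wir 1 Stammfunktion unserer Gleichung für die Beschleunigung a(t) = 4 finden. Die Stammfunktion von der Beschleunigung, mit v(0) = -3, ergibt die Geschwindigkeit: v(t) = 4·t - 3. Mit v(t) = 4·t - 3 und Einsetzen von t = 2, finden wir v = 5.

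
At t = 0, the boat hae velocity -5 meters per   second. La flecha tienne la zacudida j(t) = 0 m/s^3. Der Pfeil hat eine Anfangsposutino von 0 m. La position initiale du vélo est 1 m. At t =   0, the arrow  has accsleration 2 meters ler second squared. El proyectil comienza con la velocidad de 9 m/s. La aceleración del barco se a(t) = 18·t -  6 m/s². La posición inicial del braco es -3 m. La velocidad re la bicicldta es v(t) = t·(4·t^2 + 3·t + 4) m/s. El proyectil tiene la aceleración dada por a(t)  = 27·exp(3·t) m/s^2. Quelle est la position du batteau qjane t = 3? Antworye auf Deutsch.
Wir müssen unsere Gleichung für die Beschleunigung a(t) = 18·t - 6 2-mal integrieren. Die Stammfunktion von der Beschleunigung, mit v(0) = -5, ergibt die Geschwindigkeit: v(t) = 9·t^2 - 6·t - 5. Durch Integration von der Geschwindigkeit und Verwendung der Anfangsbedingung x(0) = -3, erhalten wir x(t) = 3·t^3 - 3·t^2 - 5·t - 3. Mit x(t) = 3·t^3 - 3·t^2 - 5·t - 3 und Einsetzen von t = 3, finden wir x = 36.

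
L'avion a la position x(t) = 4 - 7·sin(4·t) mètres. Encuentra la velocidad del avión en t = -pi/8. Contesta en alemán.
Ausgehend von der Position x(t) = 4 - 7·sin(4·t), nehmen wir 1 Ableitung. Durch Ableiten von der Position erhalten wir die Geschwindigkeit: v(t) = -28·cos(4·t). Wir haben die Geschwindigkeit v(t) = -28·cos(4·t). Durch Einsetzen von t = -pi/8: v(-pi/8) = 0.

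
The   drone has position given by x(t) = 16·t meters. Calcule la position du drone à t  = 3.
En utilisant x(t) = 16·t et en substituant t = 3, nous trouvons x = 48.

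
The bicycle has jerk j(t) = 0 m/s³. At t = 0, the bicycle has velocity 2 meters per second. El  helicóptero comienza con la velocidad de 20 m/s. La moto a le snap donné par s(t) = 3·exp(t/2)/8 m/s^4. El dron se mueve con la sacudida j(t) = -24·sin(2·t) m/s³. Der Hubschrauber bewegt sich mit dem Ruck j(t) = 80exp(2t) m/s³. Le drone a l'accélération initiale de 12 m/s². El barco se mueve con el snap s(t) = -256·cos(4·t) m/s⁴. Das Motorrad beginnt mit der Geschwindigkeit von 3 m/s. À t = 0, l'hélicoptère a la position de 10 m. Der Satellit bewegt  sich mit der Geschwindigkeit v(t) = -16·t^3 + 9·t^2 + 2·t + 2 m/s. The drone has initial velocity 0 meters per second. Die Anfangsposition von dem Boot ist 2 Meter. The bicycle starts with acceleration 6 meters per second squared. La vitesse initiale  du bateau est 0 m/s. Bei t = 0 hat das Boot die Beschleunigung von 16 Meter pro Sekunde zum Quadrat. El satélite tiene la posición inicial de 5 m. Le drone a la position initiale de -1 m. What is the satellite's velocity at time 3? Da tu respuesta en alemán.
Wir haben die Geschwindigkeit v(t) = -16·t^3 + 9·t^2 + 2·t + 2. Durch Einsetzen von t = 3: v(3) = -343.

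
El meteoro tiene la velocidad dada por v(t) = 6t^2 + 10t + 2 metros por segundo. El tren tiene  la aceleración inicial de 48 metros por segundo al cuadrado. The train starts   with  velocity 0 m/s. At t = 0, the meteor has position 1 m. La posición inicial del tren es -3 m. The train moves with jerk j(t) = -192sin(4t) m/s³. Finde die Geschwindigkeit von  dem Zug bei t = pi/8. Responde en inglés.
Starting from jerk j(t) = -192·sin(4·t), we take 2 integrals. Taking ∫j(t)dt and applying a(0) = 48, we find a(t) = 48·cos(4·t). Taking ∫a(t)dt and applying v(0) = 0, we find v(t) = 12·sin(4·t). We have velocity v(t) = 12·sin(4·t). Substituting t = pi/8: v(pi/8) = 12.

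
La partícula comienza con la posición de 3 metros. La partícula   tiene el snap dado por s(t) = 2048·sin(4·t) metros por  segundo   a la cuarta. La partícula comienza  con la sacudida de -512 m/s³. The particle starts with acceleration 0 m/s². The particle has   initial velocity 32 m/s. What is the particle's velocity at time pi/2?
To find the answer, we compute 3 antiderivatives of s(t) = 2048·sin(4·t). Integrating snap and using the initial condition j(0) = -512, we get j(t) = -512·cos(4·t). The integral of jerk, with a(0) = 0, gives acceleration: a(t) = -128·sin(4·t). Taking ∫a(t)dt and applying v(0) = 32, we find v(t) = 32·cos(4·t). From the given velocity equation v(t) = 32·cos(4·t), we substitute t = pi/2 to get v = 32.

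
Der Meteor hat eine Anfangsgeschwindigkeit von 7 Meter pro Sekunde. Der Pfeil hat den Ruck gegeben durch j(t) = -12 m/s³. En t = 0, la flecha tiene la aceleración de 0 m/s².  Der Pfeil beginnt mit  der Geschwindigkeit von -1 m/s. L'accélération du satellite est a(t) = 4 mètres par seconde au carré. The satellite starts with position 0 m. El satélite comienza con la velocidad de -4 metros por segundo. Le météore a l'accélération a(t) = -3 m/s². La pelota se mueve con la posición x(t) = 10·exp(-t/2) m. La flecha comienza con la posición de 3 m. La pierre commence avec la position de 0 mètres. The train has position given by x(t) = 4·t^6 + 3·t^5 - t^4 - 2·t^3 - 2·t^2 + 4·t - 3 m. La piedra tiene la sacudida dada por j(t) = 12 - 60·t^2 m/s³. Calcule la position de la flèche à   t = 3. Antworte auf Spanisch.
Necesitamos integrar nuestra ecuación de la sacudida j(t) = -12 3 veces. La integral de la sacudida es la aceleración. Usando a(0) = 0, obtenemos a(t) = -12·t. La antiderivada de la aceleración, con v(0) = -1, da la velocidad: v(t) = -6·t^2 - 1. La integral de la velocidad es la posición. Usando x(0) = 3, obtenemos x(t) = -2·t^3 - t + 3. Tenemos la posición x(t) = -2·t^3 - t + 3. Sustituyendo t = 3: x(3) = -54.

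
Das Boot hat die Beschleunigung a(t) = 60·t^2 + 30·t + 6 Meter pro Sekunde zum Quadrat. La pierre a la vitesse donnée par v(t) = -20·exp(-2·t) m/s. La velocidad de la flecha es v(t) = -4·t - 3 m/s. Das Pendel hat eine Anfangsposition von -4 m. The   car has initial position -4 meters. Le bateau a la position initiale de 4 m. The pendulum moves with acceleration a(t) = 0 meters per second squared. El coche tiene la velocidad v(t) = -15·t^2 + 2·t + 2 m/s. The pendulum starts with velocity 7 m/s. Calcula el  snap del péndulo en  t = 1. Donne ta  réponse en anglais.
Starting from acceleration a(t) = 0, we take 2 derivatives. Taking d/dt of a(t), we find j(t) = 0. The derivative of jerk gives snap: s(t) = 0. From the given snap equation s(t) = 0, we substitute t = 1 to get s = 0.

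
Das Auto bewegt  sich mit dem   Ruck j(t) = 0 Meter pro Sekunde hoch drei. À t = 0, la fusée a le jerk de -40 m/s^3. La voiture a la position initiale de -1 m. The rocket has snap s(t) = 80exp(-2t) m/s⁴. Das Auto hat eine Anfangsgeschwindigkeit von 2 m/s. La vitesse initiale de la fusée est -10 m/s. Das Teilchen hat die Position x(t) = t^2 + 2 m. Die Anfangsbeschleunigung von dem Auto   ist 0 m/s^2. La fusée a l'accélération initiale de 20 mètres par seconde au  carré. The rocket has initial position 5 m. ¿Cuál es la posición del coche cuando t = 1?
Necesitamos integrar nuestra ecuación de la sacudida j(t) = 0 3 veces. Tomando ∫j(t)dt y aplicando a(0) = 0, encontramos a(t) = 0. Integrando la aceleración y usando la condición inicial v(0) = 2, obtenemos v(t) = 2. Tomando ∫v(t)dt y aplicando x(0) = -1, encontramos x(t) = 2·t - 1. Tenemos la posición x(t) = 2·t - 1. Sustituyendo t = 1: x(1) = 1.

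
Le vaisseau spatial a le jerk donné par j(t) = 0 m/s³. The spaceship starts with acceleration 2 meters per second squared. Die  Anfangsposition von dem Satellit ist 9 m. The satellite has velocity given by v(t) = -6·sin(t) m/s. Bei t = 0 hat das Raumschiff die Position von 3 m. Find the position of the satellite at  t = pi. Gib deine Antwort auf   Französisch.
Nous devons intégrer notre équation de la vitesse v(t) = -6·sin(t) 1 fois. En intégrant la vitesse et en utilisant la condition initiale x(0) = 9, nous obtenons x(t) = 6·cos(t) + 3. De l'équation de la position x(t) = 6·cos(t) + 3, nous substituons t = pi pour obtenir x = -3.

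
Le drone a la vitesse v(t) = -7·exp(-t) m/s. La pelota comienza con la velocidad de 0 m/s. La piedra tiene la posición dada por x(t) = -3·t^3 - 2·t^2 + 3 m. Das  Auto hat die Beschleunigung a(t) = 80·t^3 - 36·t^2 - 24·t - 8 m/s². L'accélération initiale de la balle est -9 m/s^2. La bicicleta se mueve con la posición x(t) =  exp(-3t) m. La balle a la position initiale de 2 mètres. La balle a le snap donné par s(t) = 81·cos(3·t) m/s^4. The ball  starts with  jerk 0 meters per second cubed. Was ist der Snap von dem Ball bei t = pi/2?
Mit s(t) = 81·cos(3·t) und Einsetzen von t = pi/2, finden wir s = 0.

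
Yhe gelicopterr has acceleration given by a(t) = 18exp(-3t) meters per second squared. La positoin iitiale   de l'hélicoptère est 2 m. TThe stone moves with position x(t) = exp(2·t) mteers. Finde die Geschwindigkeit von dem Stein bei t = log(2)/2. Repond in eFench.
Pour résoudre ceci, nous devons prendre 1 dérivée de notre équation de la position x(t) = exp(2·t). En prenant d/dt de x(t), nous trouvons v(t) = 2·exp(2·t). En utilisant v(t) = 2·exp(2·t) et en substituant t = log(2)/2, nous trouvons v = 4.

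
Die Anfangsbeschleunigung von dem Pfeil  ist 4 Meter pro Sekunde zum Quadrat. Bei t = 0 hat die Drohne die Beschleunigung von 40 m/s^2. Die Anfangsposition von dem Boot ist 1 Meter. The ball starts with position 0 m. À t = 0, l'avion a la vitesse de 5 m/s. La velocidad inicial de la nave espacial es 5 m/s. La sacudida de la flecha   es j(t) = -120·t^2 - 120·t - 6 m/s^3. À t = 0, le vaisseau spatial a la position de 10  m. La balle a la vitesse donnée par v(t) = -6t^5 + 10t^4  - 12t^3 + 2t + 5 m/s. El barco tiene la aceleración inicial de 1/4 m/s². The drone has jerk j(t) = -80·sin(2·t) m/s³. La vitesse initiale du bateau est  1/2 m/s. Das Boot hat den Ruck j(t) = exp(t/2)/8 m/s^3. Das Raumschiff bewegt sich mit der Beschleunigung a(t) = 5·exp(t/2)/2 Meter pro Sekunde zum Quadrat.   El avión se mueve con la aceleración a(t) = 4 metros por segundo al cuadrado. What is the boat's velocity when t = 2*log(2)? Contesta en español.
Para resolver esto, necesitamos tomar 2 antiderivadas de nuestra ecuación de la sacudida j(t) = exp(t/2)/8. Tomando ∫j(t)dt y aplicando a(0) = 1/4, encontramos a(t) = exp(t/2)/4. Tomando ∫a(t)dt y aplicando v(0) = 1/2, encontramos v(t) = exp(t/2)/2. De la ecuación de la velocidad v(t) = exp(t/2)/2, sustituimos t = 2*log(2) para obtener v = 1.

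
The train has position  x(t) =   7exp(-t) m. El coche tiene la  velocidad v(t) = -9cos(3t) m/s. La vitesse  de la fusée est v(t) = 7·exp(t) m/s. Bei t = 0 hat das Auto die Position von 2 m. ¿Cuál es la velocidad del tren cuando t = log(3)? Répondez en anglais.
Starting from position x(t) = 7·exp(-t), we take 1 derivative. The derivative of position gives velocity: v(t) = -7·exp(-t). From the given velocity equation v(t) = -7·exp(-t), we substitute t = log(3) to get v = -7/3.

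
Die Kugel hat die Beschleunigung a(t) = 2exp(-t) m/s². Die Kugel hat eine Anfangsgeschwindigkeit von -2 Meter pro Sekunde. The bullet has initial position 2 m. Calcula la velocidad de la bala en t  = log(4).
Necesitamos integrar nuestra ecuación de la aceleración a(t) = 2·exp(-t) 1 vez. Integrando la aceleración y usando la condición inicial v(0) = -2, obtenemos v(t) = -2·exp(-t). Usando v(t) = -2·exp(-t) y sustituyendo t = log(4), encontramos v = -1/2.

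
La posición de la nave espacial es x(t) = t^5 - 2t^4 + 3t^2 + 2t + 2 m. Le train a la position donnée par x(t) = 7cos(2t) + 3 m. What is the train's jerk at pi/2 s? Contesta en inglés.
Starting from position x(t) = 7·cos(2·t) + 3, we take 3 derivatives. The derivative of position gives velocity: v(t) = -14·sin(2·t). The derivative of velocity gives acceleration: a(t) = -28·cos(2·t). The derivative of acceleration gives jerk: j(t) = 56·sin(2·t). We have jerk j(t) = 56·sin(2·t). Substituting t = pi/2: j(pi/2) = 0.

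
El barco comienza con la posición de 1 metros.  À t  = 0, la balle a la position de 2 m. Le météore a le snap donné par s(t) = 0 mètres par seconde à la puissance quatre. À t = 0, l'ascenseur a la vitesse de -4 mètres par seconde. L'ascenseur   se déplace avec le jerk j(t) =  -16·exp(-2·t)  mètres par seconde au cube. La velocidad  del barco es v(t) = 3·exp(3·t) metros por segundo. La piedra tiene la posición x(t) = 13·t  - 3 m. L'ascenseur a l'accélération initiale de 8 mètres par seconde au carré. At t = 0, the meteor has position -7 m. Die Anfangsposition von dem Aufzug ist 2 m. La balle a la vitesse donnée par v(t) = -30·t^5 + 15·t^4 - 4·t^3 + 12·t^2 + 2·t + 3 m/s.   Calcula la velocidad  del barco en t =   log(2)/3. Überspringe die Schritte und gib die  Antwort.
En t = log(2)/3, v = 6.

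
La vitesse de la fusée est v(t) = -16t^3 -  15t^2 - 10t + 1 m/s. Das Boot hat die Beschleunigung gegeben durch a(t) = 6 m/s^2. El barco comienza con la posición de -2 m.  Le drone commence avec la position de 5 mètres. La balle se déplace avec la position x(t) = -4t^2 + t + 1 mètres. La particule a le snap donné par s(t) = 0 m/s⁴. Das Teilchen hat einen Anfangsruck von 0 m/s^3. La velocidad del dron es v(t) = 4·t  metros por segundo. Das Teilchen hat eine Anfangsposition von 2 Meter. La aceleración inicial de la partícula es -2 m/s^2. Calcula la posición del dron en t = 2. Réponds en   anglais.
We need to integrate our velocity equation v(t) = 4·t 1 time. The integral of velocity is position. Using x(0) = 5, we get x(t) = 2·t^2 + 5. We have position x(t) = 2·t^2 + 5. Substituting t = 2: x(2) = 13.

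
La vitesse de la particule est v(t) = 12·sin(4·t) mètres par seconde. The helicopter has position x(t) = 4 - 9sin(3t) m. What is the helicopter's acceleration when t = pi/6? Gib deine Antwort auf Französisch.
En partant de la position x(t) = 4 - 9·sin(3·t), nous prenons 2 dérivées. La dérivée de la position donne la vitesse: v(t) = -27·cos(3·t). En prenant d/dt de v(t), nous trouvons a(t) = 81·sin(3·t). Nous avons l'accélération a(t) = 81·sin(3·t). En substituant t = pi/6: a(pi/6) = 81.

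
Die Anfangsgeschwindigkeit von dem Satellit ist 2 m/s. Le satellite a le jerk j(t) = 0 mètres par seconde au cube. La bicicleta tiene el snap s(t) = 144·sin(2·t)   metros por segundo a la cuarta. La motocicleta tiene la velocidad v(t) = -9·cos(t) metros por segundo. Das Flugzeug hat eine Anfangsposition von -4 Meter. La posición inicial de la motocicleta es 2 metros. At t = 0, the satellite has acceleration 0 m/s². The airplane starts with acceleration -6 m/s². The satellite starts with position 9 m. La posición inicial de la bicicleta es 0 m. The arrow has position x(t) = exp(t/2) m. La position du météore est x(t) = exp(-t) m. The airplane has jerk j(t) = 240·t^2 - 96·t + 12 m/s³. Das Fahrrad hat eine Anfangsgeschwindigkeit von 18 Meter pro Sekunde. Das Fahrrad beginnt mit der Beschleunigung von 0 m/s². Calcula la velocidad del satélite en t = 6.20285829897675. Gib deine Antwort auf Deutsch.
Um dies zu lösen, müssen wir 2 Stammfunktionen unserer Gleichung für den Ruck j(t) = 0 finden. Die Stammfunktion von dem Ruck, mit a(0) = 0, ergibt die Beschleunigung: a(t) = 0. Durch Integration von der Beschleunigung und Verwendung der Anfangsbedingung v(0) = 2, erhalten wir v(t) = 2. Mit v(t) = 2 und Einsetzen von t = 6.20285829897675, finden wir v = 2.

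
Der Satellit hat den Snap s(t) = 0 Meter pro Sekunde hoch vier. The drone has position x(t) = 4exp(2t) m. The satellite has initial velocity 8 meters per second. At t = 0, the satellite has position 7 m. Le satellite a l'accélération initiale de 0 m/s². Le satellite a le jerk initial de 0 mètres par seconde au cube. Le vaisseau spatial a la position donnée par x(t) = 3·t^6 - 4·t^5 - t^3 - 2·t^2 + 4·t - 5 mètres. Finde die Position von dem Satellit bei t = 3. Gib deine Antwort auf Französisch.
Nous devons trouver l'intégrale de notre équation du snap s(t) = 0 4 fois. En prenant ∫s(t)dt et en appliquant j(0) = 0, nous trouvons j(t) = 0. La primitive du jerk, avec a(0) = 0, donne l'accélération: a(t) = 0. En intégrant l'accélération et en utilisant la condition initiale v(0) = 8, nous obtenons v(t) = 8. La primitive de la vitesse est la position. En utilisant x(0) = 7, nous obtenons x(t) = 8·t + 7. Nous avons la position x(t) = 8·t + 7. En substituant t = 3: x(3) = 31.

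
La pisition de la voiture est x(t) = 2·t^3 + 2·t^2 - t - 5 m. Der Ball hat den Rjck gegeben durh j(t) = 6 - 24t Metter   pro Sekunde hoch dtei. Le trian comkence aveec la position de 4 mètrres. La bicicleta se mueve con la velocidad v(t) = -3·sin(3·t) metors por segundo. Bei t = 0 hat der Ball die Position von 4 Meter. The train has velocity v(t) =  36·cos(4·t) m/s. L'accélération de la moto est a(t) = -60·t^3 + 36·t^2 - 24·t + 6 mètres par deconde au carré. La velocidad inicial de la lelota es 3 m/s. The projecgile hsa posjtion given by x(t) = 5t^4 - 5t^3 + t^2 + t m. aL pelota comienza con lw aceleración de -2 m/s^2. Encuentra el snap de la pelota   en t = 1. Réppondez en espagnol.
Debemos derivar nuestra ecuación de la sacudida j(t) = 6 - 24·t 1 vez. Derivando la sacudida, obtenemos el snap: s(t) = -24. Tenemos el snap s(t) = -24. Sustituyendo t = 1: s(1) = -24.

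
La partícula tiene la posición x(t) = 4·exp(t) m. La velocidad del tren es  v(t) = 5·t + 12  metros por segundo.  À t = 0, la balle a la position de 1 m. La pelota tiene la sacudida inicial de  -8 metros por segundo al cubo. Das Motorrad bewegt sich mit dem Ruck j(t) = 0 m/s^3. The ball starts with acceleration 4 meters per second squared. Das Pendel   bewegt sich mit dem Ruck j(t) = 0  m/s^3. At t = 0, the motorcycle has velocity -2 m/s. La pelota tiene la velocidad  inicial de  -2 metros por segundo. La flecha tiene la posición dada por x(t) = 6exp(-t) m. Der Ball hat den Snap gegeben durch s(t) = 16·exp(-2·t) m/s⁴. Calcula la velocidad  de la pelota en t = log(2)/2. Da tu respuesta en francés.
En partant du snap s(t) = 16·exp(-2·t), nous prenons 3 intégrales. La primitive du snap, avec j(0) = -8, donne le jerk: j(t) = -8·exp(-2·t). En prenant ∫j(t)dt et en appliquant a(0) = 4, nous trouvons a(t) = 4·exp(-2·t). La primitive de l'accélération, avec v(0) = -2, donne la vitesse: v(t) = -2·exp(-2·t). En utilisant v(t) = -2·exp(-2·t) et en substituant t = log(2)/2, nous trouvons v = -1.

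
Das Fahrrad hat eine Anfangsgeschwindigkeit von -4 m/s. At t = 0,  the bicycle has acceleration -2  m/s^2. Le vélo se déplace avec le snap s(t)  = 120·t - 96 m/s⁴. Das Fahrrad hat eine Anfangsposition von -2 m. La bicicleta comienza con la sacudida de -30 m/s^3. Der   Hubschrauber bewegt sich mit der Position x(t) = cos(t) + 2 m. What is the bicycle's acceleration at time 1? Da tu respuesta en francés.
Pour résoudre ceci, nous devons prendre 2 intégrales de notre équation du snap s(t) = 120·t - 96. En intégrant le snap et en utilisant la condition initiale j(0) = -30, nous obtenons j(t) = 60·t^2 - 96·t - 30. En intégrant le jerk et en utilisant la condition initiale a(0) = -2, nous obtenons a(t) = 20·t^3 - 48·t^2 - 30·t - 2. En utilisant a(t) = 20·t^3 - 48·t^2 - 30·t - 2 et en substituant t = 1, nous trouvons a = -60.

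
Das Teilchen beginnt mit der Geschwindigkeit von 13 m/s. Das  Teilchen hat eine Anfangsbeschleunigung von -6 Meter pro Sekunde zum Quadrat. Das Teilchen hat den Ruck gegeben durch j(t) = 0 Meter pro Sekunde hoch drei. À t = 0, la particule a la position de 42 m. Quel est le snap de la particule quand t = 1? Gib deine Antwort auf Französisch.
En partant du jerk j(t) = 0, nous prenons 1 dérivée. En prenant d/dt de j(t), nous trouvons s(t) = 0. Nous avons le snap s(t) = 0. En substituant t = 1: s(1) = 0.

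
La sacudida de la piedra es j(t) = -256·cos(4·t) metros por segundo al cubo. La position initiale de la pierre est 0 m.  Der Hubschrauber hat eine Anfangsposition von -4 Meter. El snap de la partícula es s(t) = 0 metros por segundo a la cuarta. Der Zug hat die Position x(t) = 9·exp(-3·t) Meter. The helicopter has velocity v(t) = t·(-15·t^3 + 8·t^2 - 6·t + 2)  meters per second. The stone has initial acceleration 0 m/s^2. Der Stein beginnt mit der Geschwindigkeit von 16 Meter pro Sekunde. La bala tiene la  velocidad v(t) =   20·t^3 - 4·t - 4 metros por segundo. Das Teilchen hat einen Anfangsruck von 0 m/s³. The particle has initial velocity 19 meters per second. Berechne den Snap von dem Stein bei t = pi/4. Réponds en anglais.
To solve this, we need to take 1 derivative of our jerk equation j(t) = -256·cos(4·t). The derivative of jerk gives snap: s(t) = 1024·sin(4·t). We have snap s(t) = 1024·sin(4·t). Substituting t = pi/4: s(pi/4) = 0.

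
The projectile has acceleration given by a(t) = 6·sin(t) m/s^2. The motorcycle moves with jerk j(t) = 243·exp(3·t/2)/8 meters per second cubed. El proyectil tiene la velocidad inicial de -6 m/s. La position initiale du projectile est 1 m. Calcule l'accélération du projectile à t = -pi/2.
Nous avons l'accélération a(t) = 6·sin(t). En substituant t = -pi/2: a(-pi/2) = -6.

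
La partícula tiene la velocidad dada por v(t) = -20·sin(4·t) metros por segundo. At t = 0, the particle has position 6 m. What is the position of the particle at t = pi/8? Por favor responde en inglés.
Starting from velocity v(t) = -20·sin(4·t), we take 1 antiderivative. Integrating velocity and using the initial condition x(0) = 6, we get x(t) = 5·cos(4·t) + 1. We have position x(t) = 5·cos(4·t) + 1. Substituting t = pi/8: x(pi/8) = 1.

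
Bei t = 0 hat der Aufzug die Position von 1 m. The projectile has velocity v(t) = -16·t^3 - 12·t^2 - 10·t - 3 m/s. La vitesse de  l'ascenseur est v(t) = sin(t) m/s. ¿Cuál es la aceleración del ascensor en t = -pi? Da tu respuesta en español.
Para resolver esto, necesitamos tomar 1 derivada de nuestra ecuación de la velocidad v(t) = sin(t). Derivando la velocidad, obtenemos la aceleración: a(t) = cos(t). De la ecuación de la aceleración a(t) = cos(t), sustituimos t = -pi para obtener a = -1.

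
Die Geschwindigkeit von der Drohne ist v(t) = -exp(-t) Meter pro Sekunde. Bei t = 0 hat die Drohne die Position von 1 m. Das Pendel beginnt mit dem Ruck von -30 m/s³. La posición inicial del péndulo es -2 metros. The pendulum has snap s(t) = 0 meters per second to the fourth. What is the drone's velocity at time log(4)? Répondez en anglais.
From the given velocity equation v(t) = -exp(-t), we substitute t = log(4) to get v = -1/4.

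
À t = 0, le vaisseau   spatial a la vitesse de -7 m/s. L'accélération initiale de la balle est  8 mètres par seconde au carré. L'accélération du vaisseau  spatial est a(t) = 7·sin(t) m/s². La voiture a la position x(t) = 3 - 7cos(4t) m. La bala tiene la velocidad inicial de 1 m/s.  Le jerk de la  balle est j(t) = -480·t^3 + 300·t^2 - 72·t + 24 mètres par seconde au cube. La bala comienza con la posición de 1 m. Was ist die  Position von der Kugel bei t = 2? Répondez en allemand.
Um dies zu lösen, müssen wir 3 Stammfunktionen unserer Gleichung für den Ruck j(t) = -480·t^3 + 300·t^2 - 72·t + 24 finden. Durch Integration von dem Ruck und Verwendung der Anfangsbedingung a(0) = 8, erhalten wir a(t) = -120·t^4 + 100·t^3 - 36·t^2 + 24·t + 8. Durch Integration von der Beschleunigung und Verwendung der Anfangsbedingung v(0) = 1, erhalten wir v(t) = -24·t^5 + 25·t^4 - 12·t^3 + 12·t^2 + 8·t + 1. Das Integral von der Geschwindigkeit ist die Position. Mit x(0) = 1 erhalten wir x(t) = -4·t^6 + 5·t^5 - 3·t^4 + 4·t^3 + 4·t^2 + t + 1. Mit x(t) = -4·t^6 + 5·t^5 - 3·t^4 + 4·t^3 + 4·t^2 + t + 1 und Einsetzen von t = 2, finden wir x = -93.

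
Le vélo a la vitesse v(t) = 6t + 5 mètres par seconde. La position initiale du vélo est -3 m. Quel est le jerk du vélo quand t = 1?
En partant de la vitesse v(t) = 6·t + 5, nous prenons 2 dérivées. En dérivant la vitesse, nous obtenons l'accélération: a(t) = 6. En dérivant l'accélération, nous obtenons le jerk: j(t) = 0. Nous avons le jerk j(t) = 0. En substituant t = 1: j(1) = 0.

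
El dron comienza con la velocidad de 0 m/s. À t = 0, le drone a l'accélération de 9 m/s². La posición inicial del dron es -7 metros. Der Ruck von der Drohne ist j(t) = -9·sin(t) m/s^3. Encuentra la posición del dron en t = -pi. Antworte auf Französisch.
Nous devons intégrer notre équation du jerk j(t) = -9·sin(t) 3 fois. L'intégrale du jerk est l'accélération. En utilisant a(0) = 9, nous obtenons a(t) = 9·cos(t). En intégrant l'accélération et en utilisant la condition initiale v(0) = 0, nous obtenons v(t) = 9·sin(t). En prenant ∫v(t)dt et en appliquant x(0) = -7, nous trouvons x(t) = 2 - 9·cos(t). Nous avons la position x(t) = 2 - 9·cos(t). En substituant t = -pi: x(-pi) = 11.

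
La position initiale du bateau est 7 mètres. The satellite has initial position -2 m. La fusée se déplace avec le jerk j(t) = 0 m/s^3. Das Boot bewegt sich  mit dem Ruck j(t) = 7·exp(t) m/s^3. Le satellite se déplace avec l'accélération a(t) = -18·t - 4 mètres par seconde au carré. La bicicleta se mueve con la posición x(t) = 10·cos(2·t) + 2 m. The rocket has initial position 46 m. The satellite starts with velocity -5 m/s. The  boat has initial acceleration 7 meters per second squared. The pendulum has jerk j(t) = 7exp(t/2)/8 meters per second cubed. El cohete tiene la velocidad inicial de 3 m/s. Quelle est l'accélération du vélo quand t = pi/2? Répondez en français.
Nous devons dériver notre équation de la position x(t) = 10·cos(2·t) + 2 2 fois. La dérivée de la position donne la vitesse: v(t) = -20·sin(2·t). En dérivant la vitesse, nous obtenons l'accélération: a(t) = -40·cos(2·t). Nous avons l'accélération a(t) = -40·cos(2·t). En substituant t = pi/2: a(pi/2) = 40.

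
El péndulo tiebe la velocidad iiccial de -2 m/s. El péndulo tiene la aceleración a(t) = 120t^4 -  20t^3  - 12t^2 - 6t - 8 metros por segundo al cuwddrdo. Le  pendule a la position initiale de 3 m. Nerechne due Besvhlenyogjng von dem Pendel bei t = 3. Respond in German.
Aus der Gleichung für die Beschleunigung a(t) = 120·t^4 - 20·t^3 - 12·t^2 - 6·t - 8, setzen wir t = 3 ein und erhalten a = 9046.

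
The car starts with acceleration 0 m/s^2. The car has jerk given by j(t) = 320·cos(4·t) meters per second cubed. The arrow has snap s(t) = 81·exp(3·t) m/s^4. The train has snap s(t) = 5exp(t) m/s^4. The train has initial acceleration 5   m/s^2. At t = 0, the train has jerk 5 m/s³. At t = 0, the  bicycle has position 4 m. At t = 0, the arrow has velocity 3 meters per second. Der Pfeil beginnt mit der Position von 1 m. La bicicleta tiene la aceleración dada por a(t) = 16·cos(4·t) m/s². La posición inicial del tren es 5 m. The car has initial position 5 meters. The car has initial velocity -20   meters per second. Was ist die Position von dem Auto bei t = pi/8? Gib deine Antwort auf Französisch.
Nous devons intégrer notre équation du jerk j(t) = 320·cos(4·t) 3 fois. L'intégrale du jerk est l'accélération. En utilisant a(0) = 0, nous obtenons a(t) = 80·sin(4·t). La primitive de l'accélération est la vitesse. En utilisant v(0) = -20, nous obtenons v(t) = -20·cos(4·t). En prenant ∫v(t)dt et en appliquant x(0) = 5, nous trouvons x(t) = 5 - 5·sin(4·t). Nous avons la position x(t) = 5 - 5·sin(4·t). En substituant t = pi/8: x(pi/8) = 0.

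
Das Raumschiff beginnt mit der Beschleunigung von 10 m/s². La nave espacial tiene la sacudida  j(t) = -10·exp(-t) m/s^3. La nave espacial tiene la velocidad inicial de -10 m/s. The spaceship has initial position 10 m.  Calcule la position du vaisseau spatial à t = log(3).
Nous devons intégrer notre équation du jerk j(t) = -10·exp(-t) 3 fois. En prenant ∫j(t)dt et en appliquant a(0) = 10, nous trouvons a(t) = 10·exp(-t). La primitive de l'accélération, avec v(0) = -10, donne la vitesse: v(t) = -10·exp(-t). En intégrant la vitesse et en utilisant la condition initiale x(0) = 10, nous obtenons x(t) = 10·exp(-t). En utilisant x(t) = 10·exp(-t) et en substituant t = log(3), nous trouvons x = 10/3.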